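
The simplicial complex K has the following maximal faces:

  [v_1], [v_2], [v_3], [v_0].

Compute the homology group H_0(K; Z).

H_0 = Z^4.

Order the vertices as v_0 < v_1 < v_2 < v_3. Listing each simplex with vertices in this order, K has dimension 0 with simplices:

  0-simplices (4): [v_0], [v_1], [v_2], [v_3]

giving chain groups C_0 ≅ Z^4.

Reading off H_k = ker ∂_k / im ∂_{k+1}:

  H_0: rank C_0 − rank ∂_1 = 4 − 0 = 4, and there is no ∂_1, so H_0 = Z^4.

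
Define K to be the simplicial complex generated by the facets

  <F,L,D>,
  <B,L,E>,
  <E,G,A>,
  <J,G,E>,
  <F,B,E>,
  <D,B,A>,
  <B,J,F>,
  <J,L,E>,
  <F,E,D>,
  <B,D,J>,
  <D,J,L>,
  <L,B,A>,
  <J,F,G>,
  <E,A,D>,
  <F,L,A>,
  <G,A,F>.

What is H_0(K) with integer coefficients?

Order the vertices as A < B < D < E < F < G < J < L. Listing each simplex with vertices in this order, K has dimension 2 with simplices:

  0-simplices (8): A, B, D, E, F, G, J, L
  1-simplices (24): AB, AD, AE, AF, AG, AL, BD, BE, BF, BJ, BL, DE, DF, DJ, DL, EF, EG, EJ, EL, FG, FJ, FL, GJ, JL
  2-simplices (16): ABD, ABL, ADE, AEG, AFG, AFL, BDJ, BEF, BEL, BFJ, DEF, DFL, DJL, EGJ, EJL, FGJ

so the chain groups are C_0 ≅ Z^8, C_1 ≅ Z^24, C_2 ≅ Z^16.

∂_1: C_1 → C_0 maps an edge to its endpoints' difference, ∂[p,q] = q − p.
This gives a 8×24 integer matrix of rank 7; reducing to Smith normal form yields diagonal entries (1,1,1,1,1,1,1).

Boundary ∂_2: C_2 → C_1 acts by ∂[p,q,r] = [q,r] − [p,r] + [p,q]. For instance
  ∂EJL = JL − EL + EJ,
  ∂BEL = EL − BL + BE.
The resulting 24×16 matrix has rank 15, and its Smith normal form has invariant factors (1,1,1,1,1,1,1,1,1,1,1,1,1,1,1).

Computing H_k = (kernel of ∂_k) / (image of ∂_{k+1}):

  H_0: rank C_0 − rank ∂_1 = 8 − 7 = 1, and the invariant factors of ∂_1 are all 1, so H_0 = Z.

(K is a triangulation of the torus T^2.)

H_0 ≅ Z.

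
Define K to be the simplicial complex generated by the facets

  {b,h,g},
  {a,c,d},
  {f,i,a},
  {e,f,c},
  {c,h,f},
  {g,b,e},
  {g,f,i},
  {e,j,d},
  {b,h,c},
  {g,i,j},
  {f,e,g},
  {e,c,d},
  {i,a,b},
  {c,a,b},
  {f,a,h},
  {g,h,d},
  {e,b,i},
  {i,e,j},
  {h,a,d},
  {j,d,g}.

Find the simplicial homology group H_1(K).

H_1 = Z ⊕ Z_2.

We work with the vertex ordering a < b < c < d < e < f < g < h < i < j. The simplices of K, each written with vertices in increasing order, are:

  0-simplices (10): a, b, c, d, e, f, g, h, i, j
  1-simplices (30): ab, ac, ad, af, ah, ai, bc, be, bg, bh, bi, cd, ce, cf, ch, de, dg, dh, dj, ef, eg, ei, ej, fg, fh, fi, gh, gi, gj, ij
  2-simplices (20): abc, abi, acd, adh, afh, afi, bch, beg, bei, bgh, cde, cef, cfh, dej, dgh, dgj, efg, eij, fgi, gij

giving chain groups C_0 ≅ Z^10, C_1 ≅ Z^30, C_2 ≅ Z^20.

Boundary ∂_1: C_1 → C_0 is given by ∂[p,q] = [q] − [p]. For instance
  ∂ab = b − a.
As a 10×30 matrix over Z this has rank 9, with invariant factors (1,1,1,1,1,1,1,1,1).

∂_2: C_2 → C_1 sends each 2-simplex [p,q,r] to [q,r] − [p,r] + [p,q]. For instance
  ∂dej = ej − dj + de,
  ∂afi = fi − ai + af.
As a 30×20 matrix over Z this has rank 20, with invariant factors (1,1,1,1,1,1,1,1,1,1,1,1,1,1,1,1,1,1,1,2).

Reading off H_k = ker ∂_k / im ∂_{k+1}:

  H_1: rank ker ∂_1 − rank ∂_2 = (30 − 9) − 20 = 1, and ∂_2 has invariant factor 2 > 1, so H_1 = Z ⊕ Z_2.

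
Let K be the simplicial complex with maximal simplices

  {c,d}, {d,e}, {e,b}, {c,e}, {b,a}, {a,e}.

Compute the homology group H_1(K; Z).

H_1 = Z^2.

We work with the vertex ordering a < b < c < d < e. The simplices of K, each written with vertices in increasing order, are:

  0-simplices (5): a, b, c, d, e
  1-simplices (6): ab, ae, be, cd, ce, de

Hence C_0 ≅ Z^5, C_1 ≅ Z^6.

Boundary ∂_1: C_1 → C_0 maps an edge to its endpoints' difference, ∂[p,q] = q − p. For instance
  ∂ae = e − a.
This gives a 5×6 integer matrix of rank 4; reducing to Smith normal form yields diagonal entries (1,1,1,1).

Computing H_k = (kernel of ∂_k) / (image of ∂_{k+1}):

  H_1: rank ker ∂_1 − rank ∂_2 = (6 − 4) − 0 = 2, and there is no ∂_2, so H_1 ≅ Z^2.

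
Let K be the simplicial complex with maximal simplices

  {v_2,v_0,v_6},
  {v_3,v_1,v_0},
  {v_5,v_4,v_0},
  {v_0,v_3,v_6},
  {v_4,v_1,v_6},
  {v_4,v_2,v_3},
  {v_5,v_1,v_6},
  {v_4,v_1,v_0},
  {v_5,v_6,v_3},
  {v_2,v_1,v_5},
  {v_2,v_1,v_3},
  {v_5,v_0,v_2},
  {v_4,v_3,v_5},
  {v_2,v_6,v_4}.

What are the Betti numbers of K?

b_0 = 1, b_1 = 2, b_2 = 1.

Fix the vertex order v_0 < v_1 < v_2 < v_3 < v_4 < v_5 < v_6 and write every simplex with vertices in increasing order. Then dim K = 2 and the simplices of K are:

  0-simplices (7): [v_0], [v_1], [v_2], [v_3], [v_4], [v_5], [v_6]
  1-simplices (21): (21 of them)
  2-simplices (14): (14 of them)

so the chain groups are C_0 ≅ Z^7, C_1 ≅ Z^21, C_2 ≅ Z^14.

Boundary ∂_1: C_1 → C_0 maps an edge to its endpoints' difference, ∂[p,q] = q − p. For instance
  ∂[v_2,v_3] = [v_3] − [v_2].
The 7×21 boundary matrix has rank 6 and Smith normal form diag(1,1,1,1,1,1).

The boundary map ∂_2: C_2 → C_1 acts by ∂[p,q,r] = [q,r] − [p,r] + [p,q]. For instance
  ∂[v_0,v_1,v_3] = [v_1,v_3] − [v_0,v_3] + [v_0,v_1],
  ∂[v_3,v_5,v_6] = [v_5,v_6] − [v_3,v_6] + [v_3,v_5].
The 21×14 boundary matrix has rank 13 and Smith normal form diag(1,1,1,1,1,1,1,1,1,1,1,1,1).

Now H_k = ker ∂_k / im ∂_{k+1}, so:

  H_0: rank C_0 − rank ∂_1 = 7 − 6 = 1, and the invariant factors of ∂_1 are all 1, so H_0 ≅ Z.
  H_1: rank ker ∂_1 − rank ∂_2 = (21 − 6) − 13 = 2, and the invariant factors of ∂_2 are all 1, so H_1 ≅ Z^2.
  H_2: rank ker ∂_2 − rank ∂_3 = (14 − 13) − 0 = 1, and there is no ∂_3, so H_2 ≅ Z.

As a check, the Euler characteristic is 7 − 21 + 14 = 0, which agrees with 1 − 2 + 1 = 0.

Hence the Betti numbers are b_0 = 1, b_1 = 2, b_2 = 1.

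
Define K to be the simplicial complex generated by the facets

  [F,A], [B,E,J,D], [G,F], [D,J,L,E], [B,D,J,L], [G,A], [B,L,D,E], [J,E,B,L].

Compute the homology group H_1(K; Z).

H_1 ≅ Z.

Order the vertices as A < B < D < E < F < G < J < L. Listing each simplex with vertices in this order, K has dimension 3 with simplices:

  0-simplices (8): A, B, D, E, F, G, J, L
  1-simplices (13): AF, AG, BD, BE, BJ, BL, DE, DJ, DL, EJ, EL, FG, JL
  2-simplices (10): BDE, BDJ, BDL, BEJ, BEL, BJL, DEJ, DEL, DJL, EJL
  3-simplices (5): BDEJ, BDEL, BDJL, BEJL, DEJL

giving chain groups C_0 ≅ Z^8, C_1 ≅ Z^13, C_2 ≅ Z^10, C_3 ≅ Z^5.

The boundary map ∂_1: C_1 → C_0 is given by ∂[p,q] = [q] − [p]. For instance
  ∂FG = G − F.
As a 8×13 matrix over Z this has rank 6, with invariant factors (1,1,1,1,1,1).

Boundary ∂_2: C_2 → C_1 acts by ∂[p,q,r] = [q,r] − [p,r] + [p,q]. For instance
  ∂BEL = EL − BL + BE,
  ∂DEJ = EJ − DJ + DE.
As a 13×10 matrix over Z this has rank 6, with invariant factors (1,1,1,1,1,1).

The boundary map ∂_3: C_3 → C_2 sends each 3-simplex σ to the alternating sum Σ_i (−1)^i (σ with its i-th vertex removed). For instance
  ∂BEJL = EJL − BJL + BEL − BEJ,
  ∂BDEJ = DEJ − BEJ + BDJ − BDE.
The resulting 10×5 matrix has rank 4, and its Smith normal form has invariant factors (1,1,1,1).

Now H_k = ker ∂_k / im ∂_{k+1}, so:

  H_1: rank ker ∂_1 − rank ∂_2 = (13 − 6) − 6 = 1, and the invariant factors of ∂_2 are all 1, so H_1 = Z.

(K is a triangulation of the disjoint union of the circle S^1 and the 3-sphere S^3.)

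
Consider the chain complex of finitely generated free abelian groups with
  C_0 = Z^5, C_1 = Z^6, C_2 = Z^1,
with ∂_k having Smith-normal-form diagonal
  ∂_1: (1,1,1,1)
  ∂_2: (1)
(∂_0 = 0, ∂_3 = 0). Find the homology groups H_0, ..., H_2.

H_0 = Z,  H_1 = Z,  H_2 = 0.

H_0: b_0 = 5 − 0 − 4 = 1; torsion from ∂_1 factors > 1: none. So H_0 = Z.
H_1: b_1 = 6 − 4 − 1 = 1; torsion from ∂_2 factors > 1: none. So H_1 = Z.
H_2: b_2 = 1 − 1 − 0 = 0; torsion from ∂_3 factors > 1: none. So H_2 = 0.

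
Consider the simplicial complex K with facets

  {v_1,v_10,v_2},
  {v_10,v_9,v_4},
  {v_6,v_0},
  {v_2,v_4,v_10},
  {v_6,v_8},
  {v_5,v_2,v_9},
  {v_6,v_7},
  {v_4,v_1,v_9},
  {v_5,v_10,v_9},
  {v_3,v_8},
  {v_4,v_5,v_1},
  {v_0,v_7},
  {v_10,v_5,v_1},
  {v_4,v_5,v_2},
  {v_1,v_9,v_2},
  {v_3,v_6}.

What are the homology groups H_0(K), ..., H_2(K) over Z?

H_0 = Z^2,  H_1 = Z^2 ⊕ Z/2Z,  H_2 = 0.

We work with the vertex ordering v_0 < v_1 < v_2 < v_3 < v_4 < v_5 < v_6 < v_7 < v_8 < v_9 < v_10. The simplices of K, each written with vertices in increasing order, are:

  0-simplices (11): [v_0], [v_1], [v_2], [v_3], [v_4], [v_5], [v_6], [v_7], [v_8], [v_9], [v_10]
  1-simplices (21): (21 of them)
  2-simplices (10): [v_1,v_2,v_9], [v_1,v_2,v_10], [v_1,v_4,v_5], [v_1,v_4,v_9], [v_1,v_5,v_10], [v_2,v_4,v_5], [v_2,v_4,v_10], [v_2,v_5,v_9], [v_4,v_9,v_10], [v_5,v_9,v_10]

Hence C_0 ≅ Z^11, C_1 ≅ Z^21, C_2 ≅ Z^10.

∂_1: C_1 → C_0 is given by ∂[p,q] = [q] − [p]. For instance
  ∂[v_6,v_7] = [v_7] − [v_6].
The 11×21 boundary matrix has rank 9 and Smith normal form diag(1,1,1,1,1,1,1,1,1).

∂_2: C_2 → C_1 maps a triangle to the signed sum of its edges. For instance
  ∂[v_2,v_4,v_5] = [v_4,v_5] − [v_2,v_5] + [v_2,v_4],
  ∂[v_1,v_2,v_10] = [v_2,v_10] − [v_1,v_10] + [v_1,v_2].
The 21×10 boundary matrix has rank 10 and Smith normal form diag(1,1,1,1,1,1,1,1,1,2).

Computing H_k = (kernel of ∂_k) / (image of ∂_{k+1}):

  H_0: rank C_0 − rank ∂_1 = 11 − 9 = 2, and the invariant factors of ∂_1 are all 1, so H_0 ≅ Z^2.
  H_1: rank ker ∂_1 − rank ∂_2 = (21 − 9) − 10 = 2, and ∂_2 has invariant factor 2 > 1, so H_1 ≅ Z^2 ⊕ Z/2Z.
  H_2: rank ker ∂_2 − rank ∂_3 = (10 − 10) − 0 = 0, and there is no ∂_3, so H_2 ≅ 0.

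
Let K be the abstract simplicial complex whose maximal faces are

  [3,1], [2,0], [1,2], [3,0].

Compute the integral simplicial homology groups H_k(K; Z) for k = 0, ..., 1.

We work with the vertex ordering 0 < 1 < 2 < 3. The simplices of K, each written with vertices in increasing order, are:

  0-simplices (4): [0], [1], [2], [3]
  1-simplices (4): [0,2], [0,3], [1,2], [1,3]

Hence C_0 ≅ Z^4, C_1 ≅ Z^4.

∂_1: C_1 → C_0 is given by ∂[p,q] = [q] − [p].
The resulting 4×4 matrix has rank 3, and its Smith normal form has invariant factors (1,1,1).

Now H_k = ker ∂_k / im ∂_{k+1}, so:

  H_0: rank C_0 − rank ∂_1 = 4 − 3 = 1, and the invariant factors of ∂_1 are all 1, so H_0 = Z.
  H_1: rank ker ∂_1 − rank ∂_2 = (4 − 3) − 0 = 1, and there is no ∂_2, so H_1 = Z.

As a check, the Euler characteristic is 4 − 4 = 0, which agrees with 1 − 1 = 0.

H_0 = Z,  H_1 = Z.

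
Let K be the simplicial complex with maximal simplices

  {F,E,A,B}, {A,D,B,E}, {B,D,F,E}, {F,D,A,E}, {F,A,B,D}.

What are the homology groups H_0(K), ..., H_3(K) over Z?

H_0 = Z,  H_1 = 0,  H_2 = 0,  H_3 = Z.

Order the vertices as A < B < D < E < F. Listing each simplex with vertices in this order, K has dimension 3 with simplices:

  0-simplices (5): A, B, D, E, F
  1-simplices (10): AB, AD, AE, AF, BD, BE, BF, DE, DF, EF
  2-simplices (10): ABD, ABE, ABF, ADE, ADF, AEF, BDE, BDF, BEF, DEF
  3-simplices (5): ABDE, ABDF, ABEF, ADEF, BDEF

so the chain groups are C_0 ≅ Z^5, C_1 ≅ Z^10, C_2 ≅ Z^10, C_3 ≅ Z^5.

∂_1: C_1 → C_0 maps an edge to its endpoints' difference, ∂[p,q] = q − p. For instance
  ∂AD = D − A.
The resulting 5×10 matrix has rank 4, and its Smith normal form has invariant factors (1,1,1,1).

The boundary map ∂_2: C_2 → C_1 maps a triangle to the signed sum of its edges. For instance
  ∂BEF = EF − BF + BE,
  ∂ABE = BE − AE + AB.
As a 10×10 matrix over Z this has rank 6, with invariant factors (1,1,1,1,1,1).

Boundary ∂_3: C_3 → C_2 sends each 3-simplex σ to the alternating sum Σ_i (−1)^i (σ with its i-th vertex removed). For instance
  ∂ABDE = BDE − ADE + ABE − ABD,
  ∂ABEF = BEF − AEF + ABF − ABE.
The 10×5 boundary matrix has rank 4 and Smith normal form diag(1,1,1,1).

Reading off H_k = ker ∂_k / im ∂_{k+1}:

  H_0: rank C_0 − rank ∂_1 = 5 − 4 = 1, and the invariant factors of ∂_1 are all 1, so H_0 = Z.
  H_1: rank ker ∂_1 − rank ∂_2 = (10 − 4) − 6 = 0, and the invariant factors of ∂_2 are all 1, so H_1 = 0.
  H_2: rank ker ∂_2 − rank ∂_3 = (10 − 6) − 4 = 0, and the invariant factors of ∂_3 are all 1, so H_2 = 0.
  H_3: rank ker ∂_3 − rank ∂_4 = (5 − 4) − 0 = 1, and there is no ∂_4, so H_3 = Z.

As a check, the Euler characteristic is 5 − 10 + 10 − 5 = 0, which agrees with 1 − 0 + 0 − 1 = 0.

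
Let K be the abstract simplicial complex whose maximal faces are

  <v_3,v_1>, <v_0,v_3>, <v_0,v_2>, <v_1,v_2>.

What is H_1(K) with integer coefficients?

K has 4 vertices, 4 edges.
rank ∂_1 = 3, rank ∂_2 = 0 ⇒ b_1 = 4 − 3 − 0 = 1. So H_1 = Z.

H_1 ≅ Z.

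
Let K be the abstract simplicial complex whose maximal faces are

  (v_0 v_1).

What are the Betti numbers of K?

Take the total order v_0 < v_1 on the vertex set. Then K (dimension 1) consists of the simplices:

  0-simplices (2): [v_0], [v_1]
  1-simplices (1): [v_0,v_1]

so the chain groups are C_0 ≅ Z^2, C_1 ≅ Z^1.

Boundary ∂_1: C_1 → C_0 is given by ∂[p,q] = [q] − [p].
The 2×1 boundary matrix has rank 1 and Smith normal form diag(1).

From H_k ≅ ker(∂_k) / im(∂_{k+1}) we obtain:

  H_0: rank C_0 − rank ∂_1 = 2 − 1 = 1, and the invariant factors of ∂_1 are all 1, so H_0 = Z.
  H_1: rank ker ∂_1 − rank ∂_2 = (1 − 1) − 0 = 0, and there is no ∂_2, so H_1 = 0.

As a check, the Euler characteristic is 2 − 1 = 1, which agrees with 1 − 0 = 1.

Hence the Betti numbers are b_0 = 1, b_1 = 0.

b_0 = 1, b_1 = 0.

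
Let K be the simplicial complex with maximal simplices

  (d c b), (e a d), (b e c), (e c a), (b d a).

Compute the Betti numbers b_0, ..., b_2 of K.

b_0 = 1, b_1 = 1, b_2 = 0.

Take the total order a < b < c < d < e on the vertex set. Then K (dimension 2) consists of the simplices:

  0-simplices (5): a, b, c, d, e
  1-simplices (10): ab, ac, ad, ae, bc, bd, be, cd, ce, de
  2-simplices (5): abd, ace, ade, bcd, bce

Hence C_0 ≅ Z^5, C_1 ≅ Z^10, C_2 ≅ Z^5.

∂_1: C_1 → C_0 maps an edge to its endpoints' difference, ∂[p,q] = q − p.
The resulting 5×10 matrix has rank 4, and its Smith normal form has invariant factors (1,1,1,1).

The boundary map ∂_2: C_2 → C_1 acts by ∂[p,q,r] = [q,r] − [p,r] + [p,q]. For instance
  ∂abd = bd − ad + ab,
  ∂ace = ce − ae + ac.
As a 10×5 matrix over Z this has rank 5, with invariant factors (1,1,1,1,1).

Computing H_k = (kernel of ∂_k) / (image of ∂_{k+1}):

  H_0: rank C_0 − rank ∂_1 = 5 − 4 = 1, and the invariant factors of ∂_1 are all 1, so H_0 ≅ Z.
  H_1: rank ker ∂_1 − rank ∂_2 = (10 − 4) − 5 = 1, and the invariant factors of ∂_2 are all 1, so H_1 ≅ Z.
  H_2: rank ker ∂_2 − rank ∂_3 = (5 − 5) − 0 = 0, and there is no ∂_3, so H_2 ≅ 0.

Hence the Betti numbers are b_0 = 1, b_1 = 1, b_2 = 0.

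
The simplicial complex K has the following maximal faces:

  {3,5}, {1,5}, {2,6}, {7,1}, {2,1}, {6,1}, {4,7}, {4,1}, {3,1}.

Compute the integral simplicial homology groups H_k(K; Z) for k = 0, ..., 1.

We work with the vertex ordering 1 < 2 < 3 < 4 < 5 < 6 < 7. The simplices of K, each written with vertices in increasing order, are:

  0-simplices (7): [1], [2], [3], [4], [5], [6], [7]
  1-simplices (9): [1,2], [1,3], [1,4], [1,5], [1,6], [1,7], [2,6], [3,5], [4,7]

giving chain groups C_0 ≅ Z^7, C_1 ≅ Z^9.

∂_1: C_1 → C_0 maps an edge to its endpoints' difference, ∂[p,q] = q − p.
As a 7×9 matrix over Z this has rank 6, with invariant factors (1,1,1,1,1,1).

Now H_k = ker ∂_k / im ∂_{k+1}, so:

  H_0: rank C_0 − rank ∂_1 = 7 − 6 = 1, and the invariant factors of ∂_1 are all 1, so H_0 ≅ Z.
  H_1: rank ker ∂_1 − rank ∂_2 = (9 − 6) − 0 = 3, and there is no ∂_2, so H_1 ≅ Z^3.

(K is a triangulation of a wedge of 3 circles.)

H_0 = Z,  H_1 = Z^3.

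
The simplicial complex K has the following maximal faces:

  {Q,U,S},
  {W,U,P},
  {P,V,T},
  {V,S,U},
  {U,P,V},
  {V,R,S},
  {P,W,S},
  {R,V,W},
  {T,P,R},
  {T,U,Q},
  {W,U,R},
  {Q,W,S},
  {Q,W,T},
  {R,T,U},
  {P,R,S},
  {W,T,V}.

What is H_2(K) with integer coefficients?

H_2 = Z.

Fix the vertex order P < Q < R < S < T < U < V < W and write every simplex with vertices in increasing order. Then dim K = 2 and the simplices of K are:

  0-simplices (8): P, Q, R, S, T, U, V, W
  1-simplices (24): PR, PS, PT, PU, PV, PW, QS, QT, QU, QW, RS, RT, RU, RV, RW, SU, SV, SW, TU, TV, TW, UV, UW, VW
  2-simplices (16): PRS, PRT, PSW, PTV, PUV, PUW, QSU, QSW, QTU, QTW, RSV, RTU, RUW, RVW, SUV, TVW

so the chain groups are C_0 ≅ Z^8, C_1 ≅ Z^24, C_2 ≅ Z^16.

The boundary map ∂_1: C_1 → C_0 is given by ∂[p,q] = [q] − [p].
As a 8×24 matrix over Z this has rank 7, with invariant factors (1,1,1,1,1,1,1).

Boundary ∂_2: C_2 → C_1 acts by ∂[p,q,r] = [q,r] − [p,r] + [p,q]. For instance
  ∂RUW = UW − RW + RU,
  ∂QTW = TW − QW + QT.
This gives a 24×16 integer matrix of rank 15; reducing to Smith normal form yields diagonal entries (1,1,1,1,1,1,1,1,1,1,1,1,1,1,1).

Reading off H_k = ker ∂_k / im ∂_{k+1}:

  H_2: rank ker ∂_2 − rank ∂_3 = (16 − 15) − 0 = 1, and there is no ∂_3, so H_2 ≅ Z.

(K is a triangulation of the torus T^2.)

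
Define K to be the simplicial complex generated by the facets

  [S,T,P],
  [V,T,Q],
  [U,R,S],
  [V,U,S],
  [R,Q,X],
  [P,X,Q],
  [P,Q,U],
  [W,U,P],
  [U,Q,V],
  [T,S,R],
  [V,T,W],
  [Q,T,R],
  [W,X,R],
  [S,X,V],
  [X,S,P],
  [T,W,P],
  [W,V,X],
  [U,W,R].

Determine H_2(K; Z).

H_2 = Z.

K has 9 vertices, 27 edges, 18 triangles.
rank ∂_2 = 17, rank ∂_3 = 0 ⇒ b_2 = 18 − 17 − 0 = 1. So H_2 ≅ Z.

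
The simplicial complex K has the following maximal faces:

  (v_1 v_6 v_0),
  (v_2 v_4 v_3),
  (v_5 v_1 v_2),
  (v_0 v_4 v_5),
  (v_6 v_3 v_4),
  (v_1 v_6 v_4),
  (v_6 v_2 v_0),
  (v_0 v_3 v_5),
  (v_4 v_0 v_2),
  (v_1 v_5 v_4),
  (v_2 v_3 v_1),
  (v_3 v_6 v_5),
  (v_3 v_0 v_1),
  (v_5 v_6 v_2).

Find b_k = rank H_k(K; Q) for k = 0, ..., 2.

b_0 = 1, b_1 = 2, b_2 = 1.

We work with the vertex ordering v_0 < v_1 < v_2 < v_3 < v_4 < v_5 < v_6. The simplices of K, each written with vertices in increasing order, are:

  0-simplices (7): [v_0], [v_1], [v_2], [v_3], [v_4], [v_5], [v_6]
  1-simplices (21): (21 of them)
  2-simplices (14): (14 of them)

giving chain groups C_0 ≅ Z^7, C_1 ≅ Z^21, C_2 ≅ Z^14.

Boundary ∂_1: C_1 → C_0 sends each edge [p,q] (with p < q) to q − p.
The resulting 7×21 matrix has rank 6, and its Smith normal form has invariant factors (1,1,1,1,1,1).

The boundary map ∂_2: C_2 → C_1 acts by ∂[p,q,r] = [q,r] − [p,r] + [p,q]. For instance
  ∂[v_3,v_4,v_6] = [v_4,v_6] − [v_3,v_6] + [v_3,v_4],
  ∂[v_1,v_2,v_3] = [v_2,v_3] − [v_1,v_3] + [v_1,v_2].
The resulting 21×14 matrix has rank 13, and its Smith normal form has invariant factors (1,1,1,1,1,1,1,1,1,1,1,1,1).

Reading off H_k = ker ∂_k / im ∂_{k+1}:

  H_0: rank C_0 − rank ∂_1 = 7 − 6 = 1, and the invariant factors of ∂_1 are all 1, so H_0 = Z.
  H_1: rank ker ∂_1 − rank ∂_2 = (21 − 6) − 13 = 2, and the invariant factors of ∂_2 are all 1, so H_1 = Z^2.
  H_2: rank ker ∂_2 − rank ∂_3 = (14 − 13) − 0 = 1, and there is no ∂_3, so H_2 = Z.

As a check, the Euler characteristic is 7 − 21 + 14 = 0, which agrees with 1 − 2 + 1 = 0.
(K is a triangulation of the torus T^2.)

Hence the Betti numbers are b_0 = 1, b_1 = 2, b_2 = 1.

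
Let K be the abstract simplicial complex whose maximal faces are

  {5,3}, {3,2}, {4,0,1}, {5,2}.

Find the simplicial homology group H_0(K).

K has 6 vertices, 6 edges, 1 triangle.
rank ∂_0 = 0, rank ∂_1 = 4 ⇒ b_0 = 6 − 0 − 4 = 2; all invariant factors of ∂_1 are 1 so no torsion. So H_0 = Z^2.

H_0 = Z^2.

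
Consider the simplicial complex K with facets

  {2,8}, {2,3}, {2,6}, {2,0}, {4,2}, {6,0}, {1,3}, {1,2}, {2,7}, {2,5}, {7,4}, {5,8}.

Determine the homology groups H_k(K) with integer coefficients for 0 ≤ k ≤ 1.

Take the total order 0 < 1 < 2 < 3 < 4 < 5 < 6 < 7 < 8 on the vertex set. Then K (dimension 1) consists of the simplices:

  0-simplices (9): [0], [1], [2], [3], [4], [5], [6], [7], [8]
  1-simplices (12): [0,2], [0,6], [1,2], [1,3], [2,3], [2,4], [2,5], [2,6], [2,7], [2,8], [4,7], [5,8]

Hence C_0 ≅ Z^9, C_1 ≅ Z^12.

∂_1: C_1 → C_0 maps an edge to its endpoints' difference, ∂[p,q] = q − p.
The 9×12 boundary matrix has rank 8 and Smith normal form diag(1,1,1,1,1,1,1,1).

Computing H_k = (kernel of ∂_k) / (image of ∂_{k+1}):

  H_0: rank C_0 − rank ∂_1 = 9 − 8 = 1, and the invariant factors of ∂_1 are all 1, so H_0 = Z.
  H_1: rank ker ∂_1 − rank ∂_2 = (12 − 8) − 0 = 4, and there is no ∂_2, so H_1 = Z^4.

H_0 ≅ Z,  H_1 ≅ Z^4.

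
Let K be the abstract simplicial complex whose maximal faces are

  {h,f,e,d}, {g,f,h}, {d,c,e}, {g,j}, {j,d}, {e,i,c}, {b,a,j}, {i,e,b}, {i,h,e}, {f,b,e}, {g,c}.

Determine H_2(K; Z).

We work with the vertex ordering a < b < c < d < e < f < g < h < i < j. The simplices of K, each written with vertices in increasing order, are:

  0-simplices (10): a, b, c, d, e, f, g, h, i, j
  1-simplices (22): ab, aj, be, bf, bi, bj, cd, ce, cg, ci, de, df, dh, dj, ef, eh, ei, fg, fh, gh, gj, hi
  2-simplices (11): abj, bef, bei, cde, cei, def, deh, dfh, efh, ehi, fgh
  3-simplices (1): defh

giving chain groups C_0 ≅ Z^10, C_1 ≅ Z^22, C_2 ≅ Z^11, C_3 ≅ Z^1.

The boundary map ∂_1: C_1 → C_0 sends each edge [p,q] (with p < q) to q − p. For instance
  ∂aj = j − a.
This gives a 10×22 integer matrix of rank 9; reducing to Smith normal form yields diagonal entries (1,1,1,1,1,1,1,1,1).

∂_2: C_2 → C_1 sends each 2-simplex [p,q,r] to [q,r] − [p,r] + [p,q]. For instance
  ∂fgh = gh − fh + fg,
  ∂def = ef − df + de.
This gives a 22×11 integer matrix of rank 10; reducing to Smith normal form yields diagonal entries (1,1,1,1,1,1,1,1,1,1).

Boundary ∂_3: C_3 → C_2 sends each 3-simplex σ to the alternating sum Σ_i (−1)^i (σ with its i-th vertex removed). For instance
  ∂defh = efh − dfh + deh − def.
As a 11×1 matrix over Z this has rank 1, with invariant factors (1).

Reading off H_k = ker ∂_k / im ∂_{k+1}:

  H_2: rank ker ∂_2 − rank ∂_3 = (11 − 10) − 1 = 0, and the invariant factors of ∂_3 are all 1, so H_2 ≅ 0.

H_2 ≅ 0.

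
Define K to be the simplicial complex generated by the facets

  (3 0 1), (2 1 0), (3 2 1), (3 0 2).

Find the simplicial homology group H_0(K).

H_0 = Z.

Fix the vertex order 0 < 1 < 2 < 3 and write every simplex with vertices in increasing order. Then dim K = 2 and the simplices of K are:

  0-simplices (4): [0], [1], [2], [3]
  1-simplices (6): [0,1], [0,2], [0,3], [1,2], [1,3], [2,3]
  2-simplices (4): [0,1,2], [0,1,3], [0,2,3], [1,2,3]

Hence C_0 ≅ Z^4, C_1 ≅ Z^6, C_2 ≅ Z^4.

∂_1: C_1 → C_0 sends each edge [p,q] (with p < q) to q − p.
This gives a 4×6 integer matrix of rank 3; reducing to Smith normal form yields diagonal entries (1,1,1).

The boundary map ∂_2: C_2 → C_1 sends each 2-simplex [p,q,r] to [q,r] − [p,r] + [p,q]. For instance
  ∂[1,2,3] = [2,3] − [1,3] + [1,2],
  ∂[0,2,3] = [2,3] − [0,3] + [0,2].
The resulting 6×4 matrix has rank 3, and its Smith normal form has invariant factors (1,1,1).

From H_k ≅ ker(∂_k) / im(∂_{k+1}) we obtain:

  H_0: rank C_0 − rank ∂_1 = 4 − 3 = 1, and the invariant factors of ∂_1 are all 1, so H_0 ≅ Z.

(K is a triangulation of the 2-sphere S^2.)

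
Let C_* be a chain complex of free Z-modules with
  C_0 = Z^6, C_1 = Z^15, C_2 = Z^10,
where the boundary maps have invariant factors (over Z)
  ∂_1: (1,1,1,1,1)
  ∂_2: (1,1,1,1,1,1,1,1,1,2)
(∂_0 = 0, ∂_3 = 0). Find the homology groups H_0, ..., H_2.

H_0 = Z,  H_1 = Z/2,  H_2 = 0.

H_0: b_0 = 6 − 0 − 5 = 1; torsion from ∂_1 factors > 1: none. So H_0 = Z.
H_1: b_1 = 15 − 5 − 10 = 0; torsion from ∂_2 factors > 1: [2]. So H_1 = Z/2.
H_2: b_2 = 10 − 10 − 0 = 0; torsion from ∂_3 factors > 1: none. So H_2 = 0.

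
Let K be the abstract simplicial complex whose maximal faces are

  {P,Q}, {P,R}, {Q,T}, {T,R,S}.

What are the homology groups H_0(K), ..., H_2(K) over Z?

Order the vertices as P < Q < R < S < T. Listing each simplex with vertices in this order, K has dimension 2 with simplices:

  0-simplices (5): P, Q, R, S, T
  1-simplices (6): PQ, PR, QT, RS, RT, ST
  2-simplices (1): RST

so the chain groups are C_0 ≅ Z^5, C_1 ≅ Z^6, C_2 ≅ Z^1.

∂_1: C_1 → C_0 is given by ∂[p,q] = [q] − [p].
The 5×6 boundary matrix has rank 4 and Smith normal form diag(1,1,1,1).

∂_2: C_2 → C_1 acts by ∂[p,q,r] = [q,r] − [p,r] + [p,q]. For instance
  ∂RST = ST − RT + RS.
The resulting 6×1 matrix has rank 1, and its Smith normal form has invariant factors (1).

From H_k ≅ ker(∂_k) / im(∂_{k+1}) we obtain:

  H_0: rank C_0 − rank ∂_1 = 5 − 4 = 1, and the invariant factors of ∂_1 are all 1, so H_0 = Z.
  H_1: rank ker ∂_1 − rank ∂_2 = (6 − 4) − 1 = 1, and the invariant factors of ∂_2 are all 1, so H_1 = Z.
  H_2: rank ker ∂_2 − rank ∂_3 = (1 − 1) − 0 = 0, and there is no ∂_3, so H_2 = 0.

As a check, the Euler characteristic is 5 − 6 + 1 = 0, which agrees with 1 − 1 + 0 = 0.

H_0 = Z,  H_1 = Z,  H_2 = 0.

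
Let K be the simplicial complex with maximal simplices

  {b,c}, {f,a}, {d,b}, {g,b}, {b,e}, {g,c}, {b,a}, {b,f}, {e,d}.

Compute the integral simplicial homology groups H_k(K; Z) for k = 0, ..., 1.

H_0 ≅ Z,  H_1 ≅ Z^3.

Order the vertices as a < b < c < d < e < f < g. Listing each simplex with vertices in this order, K has dimension 1 with simplices:

  0-simplices (7): a, b, c, d, e, f, g
  1-simplices (9): ab, af, bc, bd, be, bf, bg, cg, de

giving chain groups C_0 ≅ Z^7, C_1 ≅ Z^9.

Boundary ∂_1: C_1 → C_0 maps an edge to its endpoints' difference, ∂[p,q] = q − p. For instance
  ∂bg = g − b.
As a 7×9 matrix over Z this has rank 6, with invariant factors (1,1,1,1,1,1).

Reading off H_k = ker ∂_k / im ∂_{k+1}:

  H_0: rank C_0 − rank ∂_1 = 7 − 6 = 1, and the invariant factors of ∂_1 are all 1, so H_0 ≅ Z.
  H_1: rank ker ∂_1 − rank ∂_2 = (9 − 6) − 0 = 3, and there is no ∂_2, so H_1 ≅ Z^3.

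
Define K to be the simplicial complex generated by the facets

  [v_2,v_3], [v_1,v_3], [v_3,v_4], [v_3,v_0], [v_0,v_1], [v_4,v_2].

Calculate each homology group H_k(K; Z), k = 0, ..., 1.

Fix the vertex order v_0 < v_1 < v_2 < v_3 < v_4 and write every simplex with vertices in increasing order. Then dim K = 1 and the simplices of K are:

  0-simplices (5): [v_0], [v_1], [v_2], [v_3], [v_4]
  1-simplices (6): [v_0,v_1], [v_0,v_3], [v_1,v_3], [v_2,v_3], [v_2,v_4], [v_3,v_4]

giving chain groups C_0 ≅ Z^5, C_1 ≅ Z^6.

The boundary map ∂_1: C_1 → C_0 maps an edge to its endpoints' difference, ∂[p,q] = q − p. For instance
  ∂[v_2,v_3] = [v_3] − [v_2].
The resulting 5×6 matrix has rank 4, and its Smith normal form has invariant factors (1,1,1,1).

From H_k ≅ ker(∂_k) / im(∂_{k+1}) we obtain:

  H_0: rank C_0 − rank ∂_1 = 5 − 4 = 1, and the invariant factors of ∂_1 are all 1, so H_0 ≅ Z.
  H_1: rank ker ∂_1 − rank ∂_2 = (6 − 4) − 0 = 2, and there is no ∂_2, so H_1 ≅ Z^2.

As a check, the Euler characteristic is 5 − 6 = -1, which agrees with 1 − 2 = -1.

H_0 ≅ Z,  H_1 ≅ Z^2.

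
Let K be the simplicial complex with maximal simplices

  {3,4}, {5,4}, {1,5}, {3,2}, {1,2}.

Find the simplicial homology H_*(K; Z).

Take the total order 1 < 2 < 3 < 4 < 5 on the vertex set. Then K (dimension 1) consists of the simplices:

  0-simplices (5): [1], [2], [3], [4], [5]
  1-simplices (5): [1,2], [1,5], [2,3], [3,4], [4,5]

so the chain groups are C_0 ≅ Z^5, C_1 ≅ Z^5.

∂_1: C_1 → C_0 is given by ∂[p,q] = [q] − [p].
This gives a 5×5 integer matrix of rank 4; reducing to Smith normal form yields diagonal entries (1,1,1,1).

Now H_k = ker ∂_k / im ∂_{k+1}, so:

  H_0: rank C_0 − rank ∂_1 = 5 − 4 = 1, and the invariant factors of ∂_1 are all 1, so H_0 ≅ Z.
  H_1: rank ker ∂_1 − rank ∂_2 = (5 − 4) − 0 = 1, and there is no ∂_2, so H_1 ≅ Z.

As a check, the Euler characteristic is 5 − 5 = 0, which agrees with 1 − 1 = 0.

H_0 ≅ Z,  H_1 ≅ Z.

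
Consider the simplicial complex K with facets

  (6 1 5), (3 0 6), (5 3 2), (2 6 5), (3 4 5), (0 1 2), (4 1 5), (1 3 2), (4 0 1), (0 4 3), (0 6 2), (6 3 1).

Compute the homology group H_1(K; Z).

K has 7 vertices, 18 edges, 12 triangles.
rank ∂_1 = 6, rank ∂_2 = 12 ⇒ b_1 = 18 − 6 − 12 = 0; ∂_2 has invariant factor(s) [2] giving torsion. So H_1 ≅ Z/2Z.

H_1 = Z/2Z.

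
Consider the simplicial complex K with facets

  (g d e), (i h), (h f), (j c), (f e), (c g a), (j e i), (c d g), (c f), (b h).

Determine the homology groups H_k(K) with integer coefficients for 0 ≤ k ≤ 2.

H_0 = Z,  H_1 = Z^3,  H_2 = 0.

Fix the vertex order a < b < c < d < e < f < g < h < i < j and write every simplex with vertices in increasing order. Then dim K = 2 and the simplices of K are:

  0-simplices (10): a, b, c, d, e, f, g, h, i, j
  1-simplices (16): ac, ag, bh, cd, cf, cg, cj, de, dg, ef, eg, ei, ej, fh, hi, ij
  2-simplices (4): acg, cdg, deg, eij

so the chain groups are C_0 ≅ Z^10, C_1 ≅ Z^16, C_2 ≅ Z^4.

Boundary ∂_1: C_1 → C_0 sends each edge [p,q] (with p < q) to q − p.
As a 10×16 matrix over Z this has rank 9, with invariant factors (1,1,1,1,1,1,1,1,1).

The boundary map ∂_2: C_2 → C_1 acts by ∂[p,q,r] = [q,r] − [p,r] + [p,q]. For instance
  ∂eij = ij − ej + ei,
  ∂acg = cg − ag + ac.
The 16×4 boundary matrix has rank 4 and Smith normal form diag(1,1,1,1).

Computing H_k = (kernel of ∂_k) / (image of ∂_{k+1}):

  H_0: rank C_0 − rank ∂_1 = 10 − 9 = 1, and the invariant factors of ∂_1 are all 1, so H_0 = Z.
  H_1: rank ker ∂_1 − rank ∂_2 = (16 − 9) − 4 = 3, and the invariant factors of ∂_2 are all 1, so H_1 = Z^3.
  H_2: rank ker ∂_2 − rank ∂_3 = (4 − 4) − 0 = 0, and there is no ∂_3, so H_2 = 0.

As a check, the Euler characteristic is 10 − 16 + 4 = -2, which agrees with 1 − 3 + 0 = -2.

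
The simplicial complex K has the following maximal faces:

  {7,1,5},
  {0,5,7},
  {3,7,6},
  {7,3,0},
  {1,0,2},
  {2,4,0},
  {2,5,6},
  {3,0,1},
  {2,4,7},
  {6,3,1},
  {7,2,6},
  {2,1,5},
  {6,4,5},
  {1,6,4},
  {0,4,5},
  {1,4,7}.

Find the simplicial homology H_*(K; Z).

H_0 ≅ Z,  H_1 ≅ Z^2,  H_2 ≅ Z.

Fix the vertex order 0 < 1 < 2 < 3 < 4 < 5 < 6 < 7 and write every simplex with vertices in increasing order. Then dim K = 2 and the simplices of K are:

  0-simplices (8): [0], [1], [2], [3], [4], [5], [6], [7]
  1-simplices (24): (24 of them)
  2-simplices (16): [0,1,2], [0,1,3], [0,2,4], [0,3,7], [0,4,5], [0,5,7], [1,2,5], [1,3,6], [1,4,6], [1,4,7], [1,5,7], [2,4,7], [2,5,6], [2,6,7], [3,6,7], [4,5,6]

so the chain groups are C_0 ≅ Z^8, C_1 ≅ Z^24, C_2 ≅ Z^16.

Boundary ∂_1: C_1 → C_0 sends each edge [p,q] (with p < q) to q − p. For instance
  ∂[1,3] = [3] − [1].
The 8×24 boundary matrix has rank 7 and Smith normal form diag(1,1,1,1,1,1,1).

The boundary map ∂_2: C_2 → C_1 maps a triangle to the signed sum of its edges. For instance
  ∂[2,5,6] = [5,6] − [2,6] + [2,5],
  ∂[0,5,7] = [5,7] − [0,7] + [0,5].
As a 24×16 matrix over Z this has rank 15, with invariant factors (1,1,1,1,1,1,1,1,1,1,1,1,1,1,1).

Now H_k = ker ∂_k / im ∂_{k+1}, so:

  H_0: rank C_0 − rank ∂_1 = 8 − 7 = 1, and the invariant factors of ∂_1 are all 1, so H_0 ≅ Z.
  H_1: rank ker ∂_1 − rank ∂_2 = (24 − 7) − 15 = 2, and the invariant factors of ∂_2 are all 1, so H_1 ≅ Z^2.
  H_2: rank ker ∂_2 − rank ∂_3 = (16 − 15) − 0 = 1, and there is no ∂_3, so H_2 ≅ Z.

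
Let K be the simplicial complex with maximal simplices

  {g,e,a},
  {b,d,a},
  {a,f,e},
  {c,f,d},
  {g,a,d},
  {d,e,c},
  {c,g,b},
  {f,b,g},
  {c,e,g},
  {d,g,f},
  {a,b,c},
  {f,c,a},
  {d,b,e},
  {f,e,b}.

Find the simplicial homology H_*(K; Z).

H_0 ≅ Z,  H_1 ≅ Z^2,  H_2 ≅ Z.

We work with the vertex ordering a < b < c < d < e < f < g. The simplices of K, each written with vertices in increasing order, are:

  0-simplices (7): a, b, c, d, e, f, g
  1-simplices (21): ab, ac, ad, ae, af, ag, bc, bd, be, bf, bg, cd, ce, cf, cg, de, df, dg, ef, eg, fg
  2-simplices (14): abc, abd, acf, adg, aef, aeg, bcg, bde, bef, bfg, cde, cdf, ceg, dfg

so the chain groups are C_0 ≅ Z^7, C_1 ≅ Z^21, C_2 ≅ Z^14.

∂_1: C_1 → C_0 is given by ∂[p,q] = [q] − [p]. For instance
  ∂dg = g − d.
The resulting 7×21 matrix has rank 6, and its Smith normal form has invariant factors (1,1,1,1,1,1).

The boundary map ∂_2: C_2 → C_1 acts by ∂[p,q,r] = [q,r] − [p,r] + [p,q]. For instance
  ∂bfg = fg − bg + bf,
  ∂bef = ef − bf + be.
The resulting 21×14 matrix has rank 13, and its Smith normal form has invariant factors (1,1,1,1,1,1,1,1,1,1,1,1,1).

Computing H_k = (kernel of ∂_k) / (image of ∂_{k+1}):

  H_0: rank C_0 − rank ∂_1 = 7 − 6 = 1, and the invariant factors of ∂_1 are all 1, so H_0 ≅ Z.
  H_1: rank ker ∂_1 − rank ∂_2 = (21 − 6) − 13 = 2, and the invariant factors of ∂_2 are all 1, so H_1 ≅ Z^2.
  H_2: rank ker ∂_2 − rank ∂_3 = (14 − 13) − 0 = 1, and there is no ∂_3, so H_2 ≅ Z.

As a check, the Euler characteristic is 7 − 21 + 14 = 0, which agrees with 1 − 2 + 1 = 0.
(K is a triangulation of the torus T^2.)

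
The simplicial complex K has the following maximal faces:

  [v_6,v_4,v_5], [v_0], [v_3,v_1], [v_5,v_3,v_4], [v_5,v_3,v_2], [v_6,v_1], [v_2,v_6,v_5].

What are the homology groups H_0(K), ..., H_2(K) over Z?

We work with the vertex ordering v_0 < v_1 < v_2 < v_3 < v_4 < v_5 < v_6. The simplices of K, each written with vertices in increasing order, are:

  0-simplices (7): [v_0], [v_1], [v_2], [v_3], [v_4], [v_5], [v_6]
  1-simplices (10): [v_1,v_3], [v_1,v_6], [v_2,v_3], [v_2,v_5], [v_2,v_6], [v_3,v_4], [v_3,v_5], [v_4,v_5], [v_4,v_6], [v_5,v_6]
  2-simplices (4): [v_2,v_3,v_5], [v_2,v_5,v_6], [v_3,v_4,v_5], [v_4,v_5,v_6]

Hence C_0 ≅ Z^7, C_1 ≅ Z^10, C_2 ≅ Z^4.

The boundary map ∂_1: C_1 → C_0 is given by ∂[p,q] = [q] − [p].
This gives a 7×10 integer matrix of rank 5; reducing to Smith normal form yields diagonal entries (1,1,1,1,1).

∂_2: C_2 → C_1 maps a triangle to the signed sum of its edges. For instance
  ∂[v_3,v_4,v_5] = [v_4,v_5] − [v_3,v_5] + [v_3,v_4],
  ∂[v_2,v_5,v_6] = [v_5,v_6] − [v_2,v_6] + [v_2,v_5].
The resulting 10×4 matrix has rank 4, and its Smith normal form has invariant factors (1,1,1,1).

Reading off H_k = ker ∂_k / im ∂_{k+1}:

  H_0: rank C_0 − rank ∂_1 = 7 − 5 = 2, and the invariant factors of ∂_1 are all 1, so H_0 ≅ Z^2.
  H_1: rank ker ∂_1 − rank ∂_2 = (10 − 5) − 4 = 1, and the invariant factors of ∂_2 are all 1, so H_1 ≅ Z.
  H_2: rank ker ∂_2 − rank ∂_3 = (4 − 4) − 0 = 0, and there is no ∂_3, so H_2 ≅ 0.

H_0 ≅ Z^2,  H_1 ≅ Z,  H_2 = 0.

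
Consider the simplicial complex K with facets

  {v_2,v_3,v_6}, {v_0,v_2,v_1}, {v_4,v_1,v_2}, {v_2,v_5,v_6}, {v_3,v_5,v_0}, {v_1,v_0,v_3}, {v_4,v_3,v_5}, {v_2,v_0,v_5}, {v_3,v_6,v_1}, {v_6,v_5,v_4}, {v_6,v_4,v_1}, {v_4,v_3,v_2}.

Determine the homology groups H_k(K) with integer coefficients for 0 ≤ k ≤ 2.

H_0 ≅ Z,  H_1 ≅ Z/2,  H_2 = 0.

K has 7 vertices, 18 edges, 12 triangles.
rank ∂_0 = 0, rank ∂_1 = 6 ⇒ b_0 = 7 − 0 − 6 = 1; all invariant factors of ∂_1 are 1 so no torsion. So H_0 ≅ Z.
rank ∂_1 = 6, rank ∂_2 = 12 ⇒ b_1 = 18 − 6 − 12 = 0; ∂_2 has invariant factor(s) [2] giving torsion. So H_1 ≅ Z/2.
rank ∂_2 = 12, rank ∂_3 = 0 ⇒ b_2 = 12 − 12 − 0 = 0. So H_2 ≅ 0.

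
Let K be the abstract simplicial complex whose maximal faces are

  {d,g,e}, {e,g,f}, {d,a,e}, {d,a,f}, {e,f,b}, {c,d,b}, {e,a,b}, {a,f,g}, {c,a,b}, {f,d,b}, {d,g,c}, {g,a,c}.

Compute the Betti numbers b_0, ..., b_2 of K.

b_0 = 1, b_1 = 0, b_2 = 0.

Fix the vertex order a < b < c < d < e < f < g and write every simplex with vertices in increasing order. Then dim K = 2 and the simplices of K are:

  0-simplices (7): a, b, c, d, e, f, g
  1-simplices (18): ab, ac, ad, ae, af, ag, bc, bd, be, bf, cd, cg, de, df, dg, ef, eg, fg
  2-simplices (12): abc, abe, acg, ade, adf, afg, bcd, bdf, bef, cdg, deg, efg

giving chain groups C_0 ≅ Z^7, C_1 ≅ Z^18, C_2 ≅ Z^12.

Boundary ∂_1: C_1 → C_0 is given by ∂[p,q] = [q] − [p]. For instance
  ∂cd = d − c.
The resulting 7×18 matrix has rank 6, and its Smith normal form has invariant factors (1,1,1,1,1,1).

∂_2: C_2 → C_1 acts by ∂[p,q,r] = [q,r] − [p,r] + [p,q]. For instance
  ∂cdg = dg − cg + cd,
  ∂bef = ef − bf + be.
The 18×12 boundary matrix has rank 12 and Smith normal form diag(1,1,1,1,1,1,1,1,1,1,1,2).

Computing H_k = (kernel of ∂_k) / (image of ∂_{k+1}):

  H_0: rank C_0 − rank ∂_1 = 7 − 6 = 1, and the invariant factors of ∂_1 are all 1, so H_0 = Z.
  H_1: rank ker ∂_1 − rank ∂_2 = (18 − 6) − 12 = 0, and ∂_2 has invariant factor 2 > 1, so H_1 = Z/2Z.
  H_2: rank ker ∂_2 − rank ∂_3 = (12 − 12) − 0 = 0, and there is no ∂_3, so H_2 = 0.

(K is a triangulation of the real projective plane RP^2.)

Hence the Betti numbers are b_0 = 1, b_1 = 0, b_2 = 0.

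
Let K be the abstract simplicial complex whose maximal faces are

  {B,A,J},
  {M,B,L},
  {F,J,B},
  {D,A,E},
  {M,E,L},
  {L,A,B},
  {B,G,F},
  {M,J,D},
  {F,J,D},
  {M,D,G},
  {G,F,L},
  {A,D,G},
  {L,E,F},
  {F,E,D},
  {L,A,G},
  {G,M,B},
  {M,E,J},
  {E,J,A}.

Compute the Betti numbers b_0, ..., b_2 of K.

Fix the vertex order A < B < D < E < F < G < J < L < M and write every simplex with vertices in increasing order. Then dim K = 2 and the simplices of K are:

  0-simplices (9): A, B, D, E, F, G, J, L, M
  1-simplices (27): AB, AD, AE, AG, AJ, AL, BF, BG, BJ, BL, BM, DE, DF, DG, DJ, DM, EF, EJ, EL, EM, FG, FJ, FL, GL, GM, JM, LM
  2-simplices (18): ABJ, ABL, ADE, ADG, AEJ, AGL, BFG, BFJ, BGM, BLM, DEF, DFJ, DGM, DJM, EFL, EJM, ELM, FGL

so the chain groups are C_0 ≅ Z^9, C_1 ≅ Z^27, C_2 ≅ Z^18.

∂_1: C_1 → C_0 sends each edge [p,q] (with p < q) to q − p.
This gives a 9×27 integer matrix of rank 8; reducing to Smith normal form yields diagonal entries (1,1,1,1,1,1,1,1).

Boundary ∂_2: C_2 → C_1 maps a triangle to the signed sum of its edges. For instance
  ∂EFL = FL − EL + EF,
  ∂EJM = JM − EM + EJ.
The 27×18 boundary matrix has rank 18 and Smith normal form diag(1,1,1,1,1,1,1,1,1,1,1,1,1,1,1,1,1,2).

Reading off H_k = ker ∂_k / im ∂_{k+1}:

  H_0: rank C_0 − rank ∂_1 = 9 − 8 = 1, and the invariant factors of ∂_1 are all 1, so H_0 = Z.
  H_1: rank ker ∂_1 − rank ∂_2 = (27 − 8) − 18 = 1, and ∂_2 has invariant factor 2 > 1, so H_1 = Z ⊕ Z_2.
  H_2: rank ker ∂_2 − rank ∂_3 = (18 − 18) − 0 = 0, and there is no ∂_3, so H_2 = 0.

As a check, the Euler characteristic is 9 − 27 + 18 = 0, which agrees with 1 − 1 + 0 = 0.

Hence the Betti numbers are b_0 = 1, b_1 = 1, b_2 = 0.

b_0 = 1, b_1 = 1, b_2 = 0.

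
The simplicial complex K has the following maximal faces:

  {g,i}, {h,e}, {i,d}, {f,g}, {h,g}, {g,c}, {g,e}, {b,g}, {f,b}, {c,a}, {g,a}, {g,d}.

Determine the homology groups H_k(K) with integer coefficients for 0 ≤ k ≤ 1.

Order the vertices as a < b < c < d < e < f < g < h < i. Listing each simplex with vertices in this order, K has dimension 1 with simplices:

  0-simplices (9): a, b, c, d, e, f, g, h, i
  1-simplices (12): ac, ag, bf, bg, cg, dg, di, eg, eh, fg, gh, gi

Hence C_0 ≅ Z^9, C_1 ≅ Z^12.

The boundary map ∂_1: C_1 → C_0 sends each edge [p,q] (with p < q) to q − p.
This gives a 9×12 integer matrix of rank 8; reducing to Smith normal form yields diagonal entries (1,1,1,1,1,1,1,1).

Now H_k = ker ∂_k / im ∂_{k+1}, so:

  H_0: rank C_0 − rank ∂_1 = 9 − 8 = 1, and the invariant factors of ∂_1 are all 1, so H_0 = Z.
  H_1: rank ker ∂_1 − rank ∂_2 = (12 − 8) − 0 = 4, and there is no ∂_2, so H_1 = Z^4.

(K is a triangulation of a wedge of 4 circles.)

H_0 = Z,  H_1 = Z^4.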